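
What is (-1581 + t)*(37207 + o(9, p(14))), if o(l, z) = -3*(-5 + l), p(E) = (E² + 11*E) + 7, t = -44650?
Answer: -1719562045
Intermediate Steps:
p(E) = 7 + E² + 11*E
o(l, z) = 15 - 3*l
(-1581 + t)*(37207 + o(9, p(14))) = (-1581 - 44650)*(37207 + (15 - 3*9)) = -46231*(37207 + (15 - 27)) = -46231*(37207 - 12) = -46231*37195 = -1719562045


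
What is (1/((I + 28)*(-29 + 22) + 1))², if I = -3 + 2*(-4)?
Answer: 1/13924 ≈ 7.1818e-5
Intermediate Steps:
I = -11 (I = -3 - 8 = -11)
(1/((I + 28)*(-29 + 22) + 1))² = (1/((-11 + 28)*(-29 + 22) + 1))² = (1/(17*(-7) + 1))² = (1/(-119 + 1))² = (1/(-118))² = (-1/118)² = 1/13924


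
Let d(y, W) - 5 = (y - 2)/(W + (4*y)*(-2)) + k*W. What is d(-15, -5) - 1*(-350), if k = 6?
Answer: 37358/115 ≈ 324.85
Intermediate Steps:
d(y, W) = 5 + 6*W + (-2 + y)/(W - 8*y) (d(y, W) = 5 + ((y - 2)/(W + (4*y)*(-2)) + 6*W) = 5 + ((-2 + y)/(W - 8*y) + 6*W) = 5 + (6*W + (-2 + y)/(W - 8*y)) = 5 + 6*W + (-2 + y)/(W - 8*y))
d(-15, -5) - 1*(-350) = (-2 - 39*(-15) + 5*(-5) + 6*(-5)² - 48*(-5)*(-15))/(-5 - 8*(-15)) - 1*(-350) = (-2 + 585 - 25 + 6*25 - 3600)/(-5 + 120) + 350 = (-2 + 585 - 25 + 150 - 3600)/115 + 350 = (1/115)*(-2892) + 350 = -2892/115 + 350 = 37358/115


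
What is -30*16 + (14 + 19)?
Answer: -447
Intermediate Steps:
-30*16 + (14 + 19) = -480 + 33 = -447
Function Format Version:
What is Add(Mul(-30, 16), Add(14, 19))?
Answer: -447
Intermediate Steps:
Add(Mul(-30, 16), Add(14, 19)) = Add(-480, 33) = -447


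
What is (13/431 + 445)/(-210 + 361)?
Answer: 191808/65081 ≈ 2.9472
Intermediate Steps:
(13/431 + 445)/(-210 + 361) = (13*(1/431) + 445)/151 = (13/431 + 445)*(1/151) = (191808/431)*(1/151) = 191808/65081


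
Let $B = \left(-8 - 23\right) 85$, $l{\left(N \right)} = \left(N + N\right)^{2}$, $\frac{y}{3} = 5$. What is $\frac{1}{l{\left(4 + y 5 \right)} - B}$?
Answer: $\frac{1}{27599} \approx 3.6233 \cdot 10^{-5}$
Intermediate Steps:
$y = 15$ ($y = 3 \cdot 5 = 15$)
$l{\left(N \right)} = 4 N^{2}$ ($l{\left(N \right)} = \left(2 N\right)^{2} = 4 N^{2}$)
$B = -2635$ ($B = \left(-31\right) 85 = -2635$)
$\frac{1}{l{\left(4 + y 5 \right)} - B} = \frac{1}{4 \left(4 + 15 \cdot 5\right)^{2} - -2635} = \frac{1}{4 \left(4 + 75\right)^{2} + 2635} = \frac{1}{4 \cdot 79^{2} + 2635} = \frac{1}{4 \cdot 6241 + 2635} = \frac{1}{24964 + 2635} = \frac{1}{27599}$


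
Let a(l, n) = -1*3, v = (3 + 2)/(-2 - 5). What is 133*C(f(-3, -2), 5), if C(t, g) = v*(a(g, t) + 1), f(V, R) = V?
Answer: 190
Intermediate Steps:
v = -5/7 (v = 5/(-7) = 5*(-⅐) = -5/7 ≈ -0.71429)
a(l, n) = -3
C(t, g) = 10/7 (C(t, g) = -5*(-3 + 1)/7 = -5/7*(-2) = 10/7)
133*C(f(-3, -2), 5) = 133*(10/7) = 190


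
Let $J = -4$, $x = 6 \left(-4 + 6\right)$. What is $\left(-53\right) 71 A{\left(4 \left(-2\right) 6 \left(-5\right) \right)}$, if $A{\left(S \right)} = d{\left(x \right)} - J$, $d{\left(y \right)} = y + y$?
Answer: $-105364$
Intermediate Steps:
$x = 12$ ($x = 6 \cdot 2 = 12$)
$d{\left(y \right)} = 2 y$
$A{\left(S \right)} = 28$ ($A{\left(S \right)} = 2 \cdot 12 - -4 = 24 + 4 = 28$)
$\left(-53\right) 71 A{\left(4 \left(-2\right) 6 \left(-5\right) \right)} = \left(-53\right) 71 \cdot 28 = \left(-3763\right) 28 = -105364$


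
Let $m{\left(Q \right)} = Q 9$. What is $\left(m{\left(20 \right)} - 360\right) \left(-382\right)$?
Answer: $68760$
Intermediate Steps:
$m{\left(Q \right)} = 9 Q$
$\left(m{\left(20 \right)} - 360\right) \left(-382\right) = \left(9 \cdot 20 - 360\right) \left(-382\right) = \left(180 - 360\right) \left(-382\right) = \left(-180\right) \left(-382\right) = 68760$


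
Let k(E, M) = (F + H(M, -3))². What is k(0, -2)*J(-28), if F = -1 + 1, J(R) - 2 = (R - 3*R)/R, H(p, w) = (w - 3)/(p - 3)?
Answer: 0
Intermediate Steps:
H(p, w) = (-3 + w)/(-3 + p)
J(R) = 0 (J(R) = 2 + (R - 3*R)/R = 2 + (-2*R)/R = 2 - 2 = 0)
F = 0
k(E, M) = 36/(-3 + M)² (k(E, M) = (0 + (-3 - 3)/(-3 + M))² = (0 - 6/(-3 + M))² = (-6/(-3 + M))² = 36/(-3 + M)²)
k(0, -2)*J(-28) = (36/(-3 - 2)²)*0 = (36/(-5)²)*0 = (36*(1/25))*0 = (36/25)*0 = 0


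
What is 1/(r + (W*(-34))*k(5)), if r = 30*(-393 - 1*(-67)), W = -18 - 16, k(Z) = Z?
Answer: -1/4000 ≈ -0.00025000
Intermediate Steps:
W = -34
r = -9780 (r = 30*(-393 + 67) = 30*(-326) = -9780)
1/(r + (W*(-34))*k(5)) = 1/(-9780 - 34*(-34)*5) = 1/(-9780 + 1156*5) = 1/(-9780 + 5780) = 1/(-4000) = -1/4000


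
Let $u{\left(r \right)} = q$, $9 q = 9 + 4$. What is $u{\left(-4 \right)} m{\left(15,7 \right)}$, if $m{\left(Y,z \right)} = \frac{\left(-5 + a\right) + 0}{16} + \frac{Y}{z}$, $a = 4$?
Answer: $\frac{3029}{1008} \approx 3.005$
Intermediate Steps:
$q = \frac{13}{9}$ ($q = \frac{9 + 4}{9} = \frac{1}{9} \cdot 13 = \frac{13}{9} \approx 1.4444$)
$u{\left(r \right)} = \frac{13}{9}$
$m{\left(Y,z \right)} = - \frac{1}{16} + \frac{Y}{z}$ ($m{\left(Y,z \right)} = \frac{\left(-5 + 4\right) + 0}{16} + \frac{Y}{z} = \left(-1 + 0\right) \frac{1}{16} + \frac{Y}{z} = \left(-1\right) \frac{1}{16} + \frac{Y}{z} = - \frac{1}{16} + \frac{Y}{z}$)
$u{\left(-4 \right)} m{\left(15,7 \right)} = \frac{13 \frac{15 - \frac{7}{16}}{7}}{9} = \frac{13 \cdot \frac{1}{7} \cdot \frac{233}{16}}{9} = \frac{13}{9} \cdot \frac{233}{112} = \frac{3029}{1008}$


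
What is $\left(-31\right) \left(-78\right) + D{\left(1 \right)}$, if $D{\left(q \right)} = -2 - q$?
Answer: $2415$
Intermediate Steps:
$\left(-31\right) \left(-78\right) + D{\left(1 \right)} = \left(-31\right) \left(-78\right) - 3 = 2418 - 3 = 2415$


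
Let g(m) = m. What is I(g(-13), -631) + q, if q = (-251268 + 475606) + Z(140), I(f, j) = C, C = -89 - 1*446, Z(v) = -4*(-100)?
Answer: 224203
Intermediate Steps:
Z(v) = 400
C = -535 (C = -89 - 446 = -535)
I(f, j) = -535
q = 224738 (q = (-251268 + 475606) + 400 = 224338 + 400 = 224738)
I(g(-13), -631) + q = -535 + 224738 = 224203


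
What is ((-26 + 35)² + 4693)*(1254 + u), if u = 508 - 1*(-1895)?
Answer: 17458518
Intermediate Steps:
u = 2403 (u = 508 + 1895 = 2403)
((-26 + 35)² + 4693)*(1254 + u) = ((-26 + 35)² + 4693)*(1254 + 2403) = (9² + 4693)*3657 = (81 + 4693)*3657 = 4774*3657 = 17458518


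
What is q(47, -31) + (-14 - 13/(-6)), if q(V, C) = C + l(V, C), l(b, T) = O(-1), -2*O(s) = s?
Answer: -127/3 ≈ -42.333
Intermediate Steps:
O(s) = -s/2
l(b, T) = ½ (l(b, T) = -½*(-1) = ½)
q(V, C) = ½ + C (q(V, C) = C + ½ = ½ + C)
q(47, -31) + (-14 - 13/(-6)) = (½ - 31) + (-14 - 13/(-6)) = -61/2 + (-14 - ⅙*(-13)) = -61/2 + (-14 + 13/6) = -61/2 - 71/6 = -127/3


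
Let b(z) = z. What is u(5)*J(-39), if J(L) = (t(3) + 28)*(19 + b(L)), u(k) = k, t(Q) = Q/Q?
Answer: -2900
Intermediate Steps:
t(Q) = 1
J(L) = 551 + 29*L (J(L) = (1 + 28)*(19 + L) = 29*(19 + L) = 551 + 29*L)
u(5)*J(-39) = 5*(551 + 29*(-39)) = 5*(551 - 1131) = 5*(-580) = -2900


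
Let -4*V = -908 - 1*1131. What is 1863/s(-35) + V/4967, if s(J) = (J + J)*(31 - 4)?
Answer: -614081/695380 ≈ -0.88309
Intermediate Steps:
V = 2039/4 (V = -(-908 - 1*1131)/4 = -(-908 - 1131)/4 = -¼*(-2039) = 2039/4 ≈ 509.75)
s(J) = 54*J (s(J) = (2*J)*27 = 54*J)
1863/s(-35) + V/4967 = 1863/((54*(-35))) + (2039/4)/4967 = 1863/(-1890) + (2039/4)*(1/4967) = 1863*(-1/1890) + 2039/19868 = -69/70 + 2039/19868 = -614081/695380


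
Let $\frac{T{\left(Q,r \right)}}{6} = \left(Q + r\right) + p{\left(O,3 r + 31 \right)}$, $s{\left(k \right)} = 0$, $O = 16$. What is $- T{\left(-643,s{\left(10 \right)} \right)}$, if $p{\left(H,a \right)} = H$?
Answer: $3762$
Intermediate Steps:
$T{\left(Q,r \right)} = 96 + 6 Q + 6 r$ ($T{\left(Q,r \right)} = 6 \left(\left(Q + r\right) + 16\right) = 6 \left(16 + Q + r\right) = 96 + 6 Q + 6 r$)
$- T{\left(-643,s{\left(10 \right)} \right)} = - (96 + 6 \left(-643\right) + 6 \cdot 0) = - (96 - 3858 + 0) = \left(-1\right) \left(-3762\right) = 3762$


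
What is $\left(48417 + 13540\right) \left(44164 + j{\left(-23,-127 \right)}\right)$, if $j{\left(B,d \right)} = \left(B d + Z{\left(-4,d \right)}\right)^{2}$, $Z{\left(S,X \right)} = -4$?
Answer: $529921504721$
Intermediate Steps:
$j{\left(B,d \right)} = \left(-4 + B d\right)^{2}$ ($j{\left(B,d \right)} = \left(B d - 4\right)^{2} = \left(-4 + B d\right)^{2}$)
$\left(48417 + 13540\right) \left(44164 + j{\left(-23,-127 \right)}\right) = \left(48417 + 13540\right) \left(44164 + \left(-4 - -2921\right)^{2}\right) = 61957 \left(44164 + \left(-4 + 2921\right)^{2}\right) = 61957 \left(44164 + 2917^{2}\right) = 61957 \left(44164 + 8508889\right) = 61957 \cdot 8553053 = 529921504721$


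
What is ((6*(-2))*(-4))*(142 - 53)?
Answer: 4272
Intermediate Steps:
((6*(-2))*(-4))*(142 - 53) = -12*(-4)*89 = 48*89 = 4272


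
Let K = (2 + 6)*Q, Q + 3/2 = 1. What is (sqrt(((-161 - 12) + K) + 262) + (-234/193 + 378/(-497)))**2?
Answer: 16691583061/187772209 - 54072*sqrt(85)/13703 ≈ 52.512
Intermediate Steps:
Q = -1/2 (Q = -3/2 + 1 = -1/2 ≈ -0.50000)
K = -4 (K = (2 + 6)*(-1/2) = 8*(-1/2) = -4)
(sqrt(((-161 - 12) + K) + 262) + (-234/193 + 378/(-497)))**2 = (sqrt(((-161 - 12) - 4) + 262) + (-234/193 + 378/(-497)))**2 = (sqrt((-173 - 4) + 262) + (-234*1/193 + 378*(-1/497)))**2 = (sqrt(-177 + 262) + (-234/193 - 54/71))**2 = (sqrt(85) - 27036/13703)**2 = (-27036/13703 + sqrt(85))**2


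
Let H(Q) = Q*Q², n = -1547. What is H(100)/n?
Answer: -1000000/1547 ≈ -646.41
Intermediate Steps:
H(Q) = Q³
H(100)/n = 100³/(-1547) = 1000000*(-1/1547) = -1000000/1547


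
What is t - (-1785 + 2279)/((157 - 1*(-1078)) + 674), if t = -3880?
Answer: -7407414/1909 ≈ -3880.3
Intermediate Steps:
t - (-1785 + 2279)/((157 - 1*(-1078)) + 674) = -3880 - (-1785 + 2279)/((157 - 1*(-1078)) + 674) = -3880 - 494/((157 + 1078) + 674) = -3880 - 494/(1235 + 674) = -3880 - 494/1909 = -7407414/1909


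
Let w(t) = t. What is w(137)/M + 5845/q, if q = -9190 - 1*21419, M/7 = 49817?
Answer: -2034069122/10673939871 ≈ -0.19056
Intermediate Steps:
M = 348719 (M = 7*49817 = 348719)
q = -30609 (q = -9190 - 21419 = -30609)
w(137)/M + 5845/q = 137/348719 + 5845/(-30609) = 137*(1/348719) + 5845*(-1/30609) = 137/348719 - 5845/30609 = -2034069122/10673939871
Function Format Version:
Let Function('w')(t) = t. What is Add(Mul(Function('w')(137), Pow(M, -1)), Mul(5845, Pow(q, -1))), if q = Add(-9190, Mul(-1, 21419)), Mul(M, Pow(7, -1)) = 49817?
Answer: Rational(-2034069122, 10673939871) ≈ -0.19056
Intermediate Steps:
M = 348719 (M = Mul(7, 49817) = 348719)
q = -30609 (q = Add(-9190, -21419) = -30609)
Add(Mul(Function('w')(137), Pow(M, -1)), Mul(5845, Pow(q, -1))) = Add(Mul(137, Pow(348719, -1)), Mul(5845, Pow(-30609, -1))) = Add(Mul(137, Rational(1, 348719)), Mul(5845, Rational(-1, 30609))) = Add(Rational(137, 348719), Rational(-5845, 30609)) = Rational(-2034069122, 10673939871)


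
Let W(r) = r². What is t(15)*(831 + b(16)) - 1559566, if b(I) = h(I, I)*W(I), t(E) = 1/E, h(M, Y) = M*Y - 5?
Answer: -23328403/15 ≈ -1.5552e+6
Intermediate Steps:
h(M, Y) = -5 + M*Y
b(I) = I²*(-5 + I²) (b(I) = (-5 + I*I)*I² = (-5 + I²)*I² = I²*(-5 + I²))
t(15)*(831 + b(16)) - 1559566 = (831 + 16²*(-5 + 16²))/15 - 1559566 = (831 + 256*(-5 + 256))/15 - 1559566 = (831 + 256*251)/15 - 1559566 = (831 + 64256)/15 - 1559566 = (1/15)*65087 - 1559566 = 65087/15 - 1559566 = -23328403/15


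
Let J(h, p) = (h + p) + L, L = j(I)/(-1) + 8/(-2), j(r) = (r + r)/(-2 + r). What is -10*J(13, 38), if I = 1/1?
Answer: -490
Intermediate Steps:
I = 1
j(r) = 2*r/(-2 + r) (j(r) = (2*r)/(-2 + r) = 2*r/(-2 + r))
L = -2 (L = (2*1/(-2 + 1))/(-1) + 8/(-2) = (2*1/(-1))*(-1) + 8*(-½) = (2*1*(-1))*(-1) - 4 = -2*(-1) - 4 = 2 - 4 = -2)
J(h, p) = -2 + h + p (J(h, p) = (h + p) - 2 = -2 + h + p)
-10*J(13, 38) = -10*(-2 + 13 + 38) = -10*49 = -490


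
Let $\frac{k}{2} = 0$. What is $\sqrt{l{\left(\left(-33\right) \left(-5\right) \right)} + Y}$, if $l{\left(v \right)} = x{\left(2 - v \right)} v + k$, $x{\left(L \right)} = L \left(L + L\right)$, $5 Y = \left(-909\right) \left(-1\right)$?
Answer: $\frac{\sqrt{219198795}}{5} \approx 2961.1$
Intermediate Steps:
$k = 0$ ($k = 2 \cdot 0 = 0$)
$Y = \frac{909}{5}$ ($Y = \frac{\left(-909\right) \left(-1\right)}{5} = \frac{1}{5} \cdot 909 = \frac{909}{5} \approx 181.8$)
$x{\left(L \right)} = 2 L^{2}$ ($x{\left(L \right)} = L 2 L = 2 L^{2}$)
$l{\left(v \right)} = 2 v \left(2 - v\right)^{2}$ ($l{\left(v \right)} = 2 \left(2 - v\right)^{2} v + 0 = 2 v \left(2 - v\right)^{2} + 0 = 2 v \left(2 - v\right)^{2}$)
$\sqrt{l{\left(\left(-33\right) \left(-5\right) \right)} + Y} = \sqrt{2 \left(\left(-33\right) \left(-5\right)\right) \left(-2 - -165\right)^{2} + \frac{909}{5}} = \sqrt{2 \cdot 165 \left(-2 + 165\right)^{2} + \frac{909}{5}} = \sqrt{2 \cdot 165 \cdot 163^{2} + \frac{909}{5}} = \sqrt{2 \cdot 165 \cdot 26569 + \frac{909}{5}} = \sqrt{8767770 + \frac{909}{5}} = \sqrt{\frac{43839759}{5}} = \frac{\sqrt{219198795}}{5}$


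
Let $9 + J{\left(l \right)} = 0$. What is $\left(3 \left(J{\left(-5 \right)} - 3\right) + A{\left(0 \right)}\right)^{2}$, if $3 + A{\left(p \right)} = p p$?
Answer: $1521$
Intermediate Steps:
$J{\left(l \right)} = -9$ ($J{\left(l \right)} = -9 + 0 = -9$)
$A{\left(p \right)} = -3 + p^{2}$ ($A{\left(p \right)} = -3 + p p = -3 + p^{2}$)
$\left(3 \left(J{\left(-5 \right)} - 3\right) + A{\left(0 \right)}\right)^{2} = \left(3 \left(-9 - 3\right) - \left(3 - 0^{2}\right)\right)^{2} = \left(3 \left(-12\right) + \left(-3 + 0\right)\right)^{2} = \left(-36 - 3\right)^{2} = \left(-39\right)^{2} = 1521$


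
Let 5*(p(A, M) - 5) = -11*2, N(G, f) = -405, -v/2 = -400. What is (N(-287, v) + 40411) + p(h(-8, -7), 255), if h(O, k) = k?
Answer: 200033/5 ≈ 40007.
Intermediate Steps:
v = 800 (v = -2*(-400) = 800)
p(A, M) = 3/5 (p(A, M) = 5 + (-11*2)/5 = 5 + (1/5)*(-22) = 5 - 22/5 = 3/5)
(N(-287, v) + 40411) + p(h(-8, -7), 255) = (-405 + 40411) + 3/5 = 40006 + 3/5 = 200033/5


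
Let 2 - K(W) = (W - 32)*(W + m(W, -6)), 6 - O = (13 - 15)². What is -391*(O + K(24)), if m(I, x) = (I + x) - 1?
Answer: -129812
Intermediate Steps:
O = 2 (O = 6 - (13 - 15)² = 6 - 1*(-2)² = 6 - 1*4 = 6 - 4 = 2)
m(I, x) = -1 + I + x
K(W) = 2 - (-32 + W)*(-7 + 2*W) (K(W) = 2 - (W - 32)*(W + (-1 + W - 6)) = 2 - (-32 + W)*(W + (-7 + W)) = 2 - (-32 + W)*(-7 + 2*W))
-391*(O + K(24)) = -391*(2 + (-222 - 2*24² + 71*24)) = -391*(2 + (-222 - 2*576 + 1704)) = -391*(2 + (-222 - 1152 + 1704)) = -391*(2 + 330) = -391*332 = -129812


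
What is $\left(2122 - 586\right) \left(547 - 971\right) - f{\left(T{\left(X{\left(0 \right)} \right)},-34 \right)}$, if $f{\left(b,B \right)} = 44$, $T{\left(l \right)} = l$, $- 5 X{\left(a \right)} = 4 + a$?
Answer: $-651308$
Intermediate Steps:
$X{\left(a \right)} = - \frac{4}{5} - \frac{a}{5}$ ($X{\left(a \right)} = - \frac{4 + a}{5} = - \frac{4}{5} - \frac{a}{5}$)
$\left(2122 - 586\right) \left(547 - 971\right) - f{\left(T{\left(X{\left(0 \right)} \right)},-34 \right)} = \left(2122 - 586\right) \left(547 - 971\right) - 44 = 1536 \left(-424\right) - 44 = -651264 - 44 = -651308$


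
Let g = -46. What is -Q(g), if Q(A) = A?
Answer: 46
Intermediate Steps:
-Q(g) = -1*(-46) = 46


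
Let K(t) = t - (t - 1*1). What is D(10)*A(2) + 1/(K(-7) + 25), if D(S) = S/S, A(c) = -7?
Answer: -181/26 ≈ -6.9615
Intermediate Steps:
K(t) = 1 (K(t) = t - (t - 1) = t - (-1 + t) = t + (1 - t) = 1)
D(S) = 1
D(10)*A(2) + 1/(K(-7) + 25) = 1*(-7) + 1/(1 + 25) = -7 + 1/26 = -181/26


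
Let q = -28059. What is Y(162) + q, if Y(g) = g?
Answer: -27897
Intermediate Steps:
Y(162) + q = 162 - 28059 = -27897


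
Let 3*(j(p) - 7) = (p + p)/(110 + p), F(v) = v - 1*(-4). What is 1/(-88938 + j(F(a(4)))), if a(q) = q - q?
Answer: -171/15207197 ≈ -1.1245e-5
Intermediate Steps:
a(q) = 0
F(v) = 4 + v (F(v) = v + 4 = 4 + v)
j(p) = 7 + 2*p/(3*(110 + p)) (j(p) = 7 + ((p + p)/(110 + p))/3 = 7 + ((2*p)/(110 + p))/3 = 7 + (2*p/(110 + p))/3 = 7 + 2*p/(3*(110 + p)))
1/(-88938 + j(F(a(4)))) = 1/(-88938 + (2310 + 23*(4 + 0))/(3*(110 + (4 + 0)))) = 1/(-88938 + (2310 + 23*4)/(3*(110 + 4))) = 1/(-88938 + (⅓)*(2310 + 92)/114) = 1/(-88938 + (⅓)*(1/114)*2402) = 1/(-88938 + 1201/171) = 1/(-15207197/171) = -171/15207197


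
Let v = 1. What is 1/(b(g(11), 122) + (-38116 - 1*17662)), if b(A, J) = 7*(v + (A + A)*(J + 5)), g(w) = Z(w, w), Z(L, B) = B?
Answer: -1/36213 ≈ -2.7614e-5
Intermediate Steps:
g(w) = w
b(A, J) = 7 + 14*A*(5 + J) (b(A, J) = 7*(1 + (A + A)*(J + 5)) = 7*(1 + (2*A)*(5 + J)) = 7*(1 + 2*A*(5 + J)) = 7 + 14*A*(5 + J))
1/(b(g(11), 122) + (-38116 - 1*17662)) = 1/((7 + 70*11 + 14*11*122) + (-38116 - 1*17662)) = 1/((7 + 770 + 18788) + (-38116 - 17662)) = 1/(19565 - 55778) = 1/(-36213) = -1/36213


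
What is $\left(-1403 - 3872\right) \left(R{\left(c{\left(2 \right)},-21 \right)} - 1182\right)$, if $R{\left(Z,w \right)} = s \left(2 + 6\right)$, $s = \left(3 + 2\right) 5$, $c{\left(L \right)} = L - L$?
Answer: $5180050$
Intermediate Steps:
$c{\left(L \right)} = 0$
$s = 25$ ($s = 5 \cdot 5 = 25$)
$R{\left(Z,w \right)} = 200$ ($R{\left(Z,w \right)} = 25 \left(2 + 6\right) = 25 \cdot 8 = 200$)
$\left(-1403 - 3872\right) \left(R{\left(c{\left(2 \right)},-21 \right)} - 1182\right) = \left(-1403 - 3872\right) \left(200 - 1182\right) = \left(-5275\right) \left(-982\right) = 5180050$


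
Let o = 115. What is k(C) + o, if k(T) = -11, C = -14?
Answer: 104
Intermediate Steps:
k(C) + o = -11 + 115 = 104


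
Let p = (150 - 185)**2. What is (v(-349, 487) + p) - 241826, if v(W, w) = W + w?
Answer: -240463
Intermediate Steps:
p = 1225 (p = (-35)**2 = 1225)
(v(-349, 487) + p) - 241826 = ((-349 + 487) + 1225) - 241826 = (138 + 1225) - 241826 = 1363 - 241826 = -240463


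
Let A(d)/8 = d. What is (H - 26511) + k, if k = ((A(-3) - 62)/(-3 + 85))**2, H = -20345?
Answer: -78763087/1681 ≈ -46855.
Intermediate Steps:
A(d) = 8*d
k = 1849/1681 (k = ((8*(-3) - 62)/(-3 + 85))**2 = ((-24 - 62)/82)**2 = (-86*1/82)**2 = (-43/41)**2 = 1849/1681 ≈ 1.0999)
(H - 26511) + k = (-20345 - 26511) + 1849/1681 = -46856 + 1849/1681 = -78763087/1681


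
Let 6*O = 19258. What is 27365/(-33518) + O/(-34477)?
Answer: -3153134137/3466800258 ≈ -0.90952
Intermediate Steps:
O = 9629/3 (O = (⅙)*19258 = 9629/3 ≈ 3209.7)
27365/(-33518) + O/(-34477) = 27365/(-33518) + (9629/3)/(-34477) = 27365*(-1/33518) + (9629/3)*(-1/34477) = -27365/33518 - 9629/103431 = -3153134137/3466800258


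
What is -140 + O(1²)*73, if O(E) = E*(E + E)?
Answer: 6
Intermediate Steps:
O(E) = 2*E² (O(E) = E*(2*E) = 2*E²)
-140 + O(1²)*73 = -140 + (2*(1²)²)*73 = -140 + (2*1²)*73 = -140 + (2*1)*73 = -140 + 2*73 = -140 + 146 = 6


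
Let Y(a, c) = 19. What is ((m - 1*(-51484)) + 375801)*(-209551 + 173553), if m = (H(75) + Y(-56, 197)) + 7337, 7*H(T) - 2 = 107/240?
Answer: -13142824208533/840 ≈ -1.5646e+10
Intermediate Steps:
H(T) = 587/1680 (H(T) = 2/7 + (107/240)/7 = 2/7 + (107*(1/240))/7 = 2/7 + (⅐)*(107/240) = 2/7 + 107/1680 = 587/1680)
m = 12358667/1680 (m = (587/1680 + 19) + 7337 = 32507/1680 + 7337 = 12358667/1680 ≈ 7356.4)
((m - 1*(-51484)) + 375801)*(-209551 + 173553) = ((12358667/1680 - 1*(-51484)) + 375801)*(-209551 + 173553) = ((12358667/1680 + 51484) + 375801)*(-35998) = (98851787/1680 + 375801)*(-35998) = (730197467/1680)*(-35998) = -13142824208533/840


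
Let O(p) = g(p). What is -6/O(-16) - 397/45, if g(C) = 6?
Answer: -442/45 ≈ -9.8222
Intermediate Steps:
O(p) = 6
-6/O(-16) - 397/45 = -6/6 - 397/45 = -6*⅙ - 397*1/45 = -1 - 397/45 = -442/45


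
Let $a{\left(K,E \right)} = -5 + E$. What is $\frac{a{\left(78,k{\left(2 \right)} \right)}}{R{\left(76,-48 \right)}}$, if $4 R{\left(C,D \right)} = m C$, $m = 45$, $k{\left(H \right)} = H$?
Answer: $- \frac{1}{285} \approx -0.0035088$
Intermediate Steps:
$R{\left(C,D \right)} = \frac{45 C}{4}$
$\frac{a{\left(78,k{\left(2 \right)} \right)}}{R{\left(76,-48 \right)}} = \frac{-5 + 2}{\frac{45}{4} \cdot 76} = - \frac{3}{855} = \left(-3\right) \frac{1}{855} = - \frac{1}{285}$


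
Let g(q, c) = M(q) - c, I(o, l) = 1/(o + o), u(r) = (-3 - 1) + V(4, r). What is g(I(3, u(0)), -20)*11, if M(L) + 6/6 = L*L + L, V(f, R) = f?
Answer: 7601/36 ≈ 211.14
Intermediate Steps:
M(L) = -1 + L + L² (M(L) = -1 + (L*L + L) = -1 + (L² + L) = -1 + (L + L²) = -1 + L + L²)
u(r) = 0 (u(r) = (-3 - 1) + 4 = -4 + 4 = 0)
I(o, l) = 1/(2*o)
g(q, c) = -1 + q + q² - c (g(q, c) = (-1 + q + q²) - c = -1 + q + q² - c)
g(I(3, u(0)), -20)*11 = (-1 + (½)/3 + ((½)/3)² - 1*(-20))*11 = (-1 + (½)*(⅓) + ((½)*(⅓))² + 20)*11 = (-1 + ⅙ + (⅙)² + 20)*11 = (-1 + ⅙ + 1/36 + 20)*11 = (691/36)*11 = 7601/36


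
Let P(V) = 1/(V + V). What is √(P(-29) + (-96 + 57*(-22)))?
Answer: I*√4541458/58 ≈ 36.743*I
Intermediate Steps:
P(V) = 1/(2*V)
√(P(-29) + (-96 + 57*(-22))) = √((½)/(-29) + (-96 + 57*(-22))) = √((½)*(-1/29) + (-96 - 1254)) = √(-1/58 - 1350) = √(-78301/58) = I*√4541458/58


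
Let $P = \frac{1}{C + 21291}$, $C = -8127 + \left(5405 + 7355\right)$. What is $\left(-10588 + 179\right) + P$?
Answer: $- \frac{269842915}{25924} \approx -10409.0$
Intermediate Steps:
$C = 4633$ ($C = -8127 + 12760 = 4633$)
$P = \frac{1}{25924}$ ($P = \frac{1}{4633 + 21291} = \frac{1}{25924} \approx 3.8574 \cdot 10^{-5}$)
$\left(-10588 + 179\right) + P = \left(-10588 + 179\right) + \frac{1}{25924} = -10409 + \frac{1}{25924} = - \frac{269842915}{25924}$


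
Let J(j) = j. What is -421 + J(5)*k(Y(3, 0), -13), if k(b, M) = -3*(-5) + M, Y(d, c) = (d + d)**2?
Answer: -411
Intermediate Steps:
Y(d, c) = 4*d**2 (Y(d, c) = (2*d)**2 = 4*d**2)
k(b, M) = 15 + M
-421 + J(5)*k(Y(3, 0), -13) = -421 + 5*(15 - 13) = -421 + 5*2 = -421 + 10 = -411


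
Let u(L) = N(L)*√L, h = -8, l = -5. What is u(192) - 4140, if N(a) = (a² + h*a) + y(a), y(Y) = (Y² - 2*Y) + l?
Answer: -4140 + 574424*√3 ≈ 9.9079e+5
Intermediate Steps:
y(Y) = -5 + Y² - 2*Y (y(Y) = (Y² - 2*Y) - 5 = -5 + Y² - 2*Y)
N(a) = -5 - 10*a + 2*a² (N(a) = (a² - 8*a) + (-5 + a² - 2*a) = -5 - 10*a + 2*a²)
u(L) = √L*(-5 - 10*L + 2*L²) (u(L) = (-5 - 10*L + 2*L²)*√L = √L*(-5 - 10*L + 2*L²))
u(192) - 4140 = √192*(-5 - 10*192 + 2*192²) - 4140 = (8*√3)*(-5 - 1920 + 2*36864) - 4140 = (8*√3)*(-5 - 1920 + 73728) - 4140 = (8*√3)*71803 - 4140 = 574424*√3 - 4140 = -4140 + 574424*√3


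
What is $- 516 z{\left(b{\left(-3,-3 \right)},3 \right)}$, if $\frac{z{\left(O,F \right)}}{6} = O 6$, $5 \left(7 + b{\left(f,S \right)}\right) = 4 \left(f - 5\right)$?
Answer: $\frac{1244592}{5} \approx 2.4892 \cdot 10^{5}$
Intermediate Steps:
$b{\left(f,S \right)} = -11 + \frac{4 f}{5}$ ($b{\left(f,S \right)} = -7 + \frac{4 \left(f - 5\right)}{5} = -7 + \frac{4 \left(-5 + f\right)}{5} = -7 + \frac{-20 + 4 f}{5} = -7 + \left(-4 + \frac{4 f}{5}\right) = -11 + \frac{4 f}{5}$)
$z{\left(O,F \right)} = 36 O$ ($z{\left(O,F \right)} = 6 O 6 = 6 \cdot 6 O = 36 O$)
$- 516 z{\left(b{\left(-3,-3 \right)},3 \right)} = - 516 \cdot 36 \left(-11 + \frac{4}{5} \left(-3\right)\right) = - 516 \cdot 36 \left(-11 - \frac{12}{5}\right) = - 516 \cdot 36 \left(- \frac{67}{5}\right) = \left(-516\right) \left(- \frac{2412}{5}\right) = \frac{1244592}{5}$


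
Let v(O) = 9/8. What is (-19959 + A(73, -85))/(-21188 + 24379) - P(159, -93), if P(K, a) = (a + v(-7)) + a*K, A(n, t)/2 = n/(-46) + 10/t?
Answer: 148450274695/9981448 ≈ 14873.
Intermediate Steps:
A(n, t) = 20/t - n/23 (A(n, t) = 2*(n/(-46) + 10/t) = 2*(n*(-1/46) + 10/t) = 2*(-n/46 + 10/t) = 2*(10/t - n/46) = 20/t - n/23)
v(O) = 9/8 (v(O) = 9*(1/8) = 9/8)
P(K, a) = 9/8 + a + K*a (P(K, a) = (a + 9/8) + a*K = (9/8 + a) + K*a = 9/8 + a + K*a)
(-19959 + A(73, -85))/(-21188 + 24379) - P(159, -93) = (-19959 + (20/(-85) - 1/23*73))/(-21188 + 24379) - (9/8 - 93 + 159*(-93)) = (-19959 + (20*(-1/85) - 73/23))/3191 - (9/8 - 93 - 14787) = (-19959 + (-4/17 - 73/23))*(1/3191) - 1*(-119031/8) = (-19959 - 1333/391)*(1/3191) + 119031/8 = -7805302/391*1/3191 + 119031/8 = -7805302/1247681 + 119031/8 = 148450274695/9981448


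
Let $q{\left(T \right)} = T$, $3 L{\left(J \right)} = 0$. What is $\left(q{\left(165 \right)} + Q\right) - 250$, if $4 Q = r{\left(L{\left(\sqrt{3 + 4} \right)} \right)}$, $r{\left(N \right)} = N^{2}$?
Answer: $-85$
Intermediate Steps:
$L{\left(J \right)} = 0$ ($L{\left(J \right)} = \frac{1}{3} \cdot 0 = 0$)
$Q = 0$ ($Q = \frac{0^{2}}{4} = \frac{1}{4} \cdot 0 = 0$)
$\left(q{\left(165 \right)} + Q\right) - 250 = \left(165 + 0\right) - 250 = 165 - 250 = -85$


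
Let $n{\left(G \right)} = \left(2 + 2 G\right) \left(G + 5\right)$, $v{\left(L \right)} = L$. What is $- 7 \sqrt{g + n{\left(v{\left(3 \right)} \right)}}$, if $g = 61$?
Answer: $- 35 \sqrt{5} \approx -78.262$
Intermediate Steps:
$n{\left(G \right)} = \left(2 + 2 G\right) \left(5 + G\right)$
$- 7 \sqrt{g + n{\left(v{\left(3 \right)} \right)}} = - 7 \sqrt{61 + \left(10 + 2 \cdot 3^{2} + 12 \cdot 3\right)} = - 7 \sqrt{61 + \left(10 + 2 \cdot 9 + 36\right)} = - 7 \sqrt{61 + \left(10 + 18 + 36\right)} = - 7 \sqrt{61 + 64} = - 7 \sqrt{125} = - 7 \cdot 5 \sqrt{5} = - 35 \sqrt{5}$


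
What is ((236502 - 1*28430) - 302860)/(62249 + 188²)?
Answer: -31596/32531 ≈ -0.97126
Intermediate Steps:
((236502 - 1*28430) - 302860)/(62249 + 188²) = ((236502 - 28430) - 302860)/(62249 + 35344) = (208072 - 302860)/97593 = -94788*1/97593 = -31596/32531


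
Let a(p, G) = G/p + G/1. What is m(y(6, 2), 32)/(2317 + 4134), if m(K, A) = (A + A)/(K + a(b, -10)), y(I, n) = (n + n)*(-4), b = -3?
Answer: -48/109667 ≈ -0.00043769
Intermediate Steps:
a(p, G) = G + G/p (a(p, G) = G/p + G*1 = G/p + G = G + G/p)
y(I, n) = -8*n (y(I, n) = (2*n)*(-4) = -8*n)
m(K, A) = 2*A/(-20/3 + K) (m(K, A) = (A + A)/(K + (-10 - 10/(-3))) = (2*A)/(K + (-10 - 10*(-1/3))) = (2*A)/(K + (-10 + 10/3)) = (2*A)/(K - 20/3) = (2*A)/(-20/3 + K) = 2*A/(-20/3 + K))
m(y(6, 2), 32)/(2317 + 4134) = (6*32/(-20 + 3*(-8*2)))/(2317 + 4134) = (6*32/(-20 + 3*(-16)))/6451 = (6*32/(-20 - 48))*(1/6451) = (6*32/(-68))*(1/6451) = (6*32*(-1/68))*(1/6451) = -48/17*1/6451 = -48/109667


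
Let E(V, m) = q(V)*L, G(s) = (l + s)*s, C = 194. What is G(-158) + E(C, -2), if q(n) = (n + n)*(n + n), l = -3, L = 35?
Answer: 5294478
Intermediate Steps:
G(s) = s*(-3 + s) (G(s) = (-3 + s)*s = s*(-3 + s))
q(n) = 4*n² (q(n) = (2*n)*(2*n) = 4*n²)
E(V, m) = 140*V² (E(V, m) = (4*V²)*35 = 140*V²)
G(-158) + E(C, -2) = -158*(-3 - 158) + 140*194² = -158*(-161) + 140*37636 = 25438 + 5269040 = 5294478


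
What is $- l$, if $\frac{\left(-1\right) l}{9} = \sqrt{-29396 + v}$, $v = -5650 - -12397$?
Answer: $9 i \sqrt{22649} \approx 1354.5 i$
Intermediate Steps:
$v = 6747$ ($v = -5650 + 12397 = 6747$)
$l = - 9 i \sqrt{22649}$ ($l = - 9 \sqrt{-29396 + 6747} = - 9 \sqrt{-22649} = - 9 i \sqrt{22649} \approx - 1354.5 i$)
$- l = - \left(-9\right) i \sqrt{22649} = 9 i \sqrt{22649}$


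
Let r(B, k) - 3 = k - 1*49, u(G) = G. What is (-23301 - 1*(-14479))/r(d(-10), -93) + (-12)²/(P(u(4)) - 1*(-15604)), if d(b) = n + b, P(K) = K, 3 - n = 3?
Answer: 17214224/271189 ≈ 63.477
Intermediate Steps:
n = 0 (n = 3 - 1*3 = 3 - 3 = 0)
d(b) = b (d(b) = 0 + b = b)
r(B, k) = -46 + k (r(B, k) = 3 + (k - 1*49) = 3 + (k - 49) = 3 + (-49 + k) = -46 + k)
(-23301 - 1*(-14479))/r(d(-10), -93) + (-12)²/(P(u(4)) - 1*(-15604)) = (-23301 - 1*(-14479))/(-46 - 93) + (-12)²/(4 - 1*(-15604)) = (-23301 + 14479)/(-139) + 144/(4 + 15604) = -8822*(-1/139) + 144/15608 = 8822/139 + 144*(1/15608) = 8822/139 + 18/1951 = 17214224/271189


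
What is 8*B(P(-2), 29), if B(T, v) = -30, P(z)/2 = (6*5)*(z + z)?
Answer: -240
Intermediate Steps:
P(z) = 120*z (P(z) = 2*((6*5)*(z + z)) = 2*(30*(2*z)) = 2*(60*z) = 120*z)
8*B(P(-2), 29) = 8*(-30) = -240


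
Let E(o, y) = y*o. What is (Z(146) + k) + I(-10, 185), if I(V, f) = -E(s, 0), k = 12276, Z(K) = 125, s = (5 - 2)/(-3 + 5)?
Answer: 12401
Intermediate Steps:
s = 3/2 ≈ 1.5000
E(o, y) = o*y
I(V, f) = 0 (I(V, f) = -3*0/2 = -1*0 = 0)
(Z(146) + k) + I(-10, 185) = (125 + 12276) + 0 = 12401 + 0 = 12401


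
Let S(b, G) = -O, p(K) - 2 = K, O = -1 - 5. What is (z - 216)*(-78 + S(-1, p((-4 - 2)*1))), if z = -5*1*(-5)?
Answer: 13752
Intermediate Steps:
O = -6
p(K) = 2 + K
z = 25 (z = -5*(-5) = 25)
S(b, G) = 6 (S(b, G) = -1*(-6) = 6)
(z - 216)*(-78 + S(-1, p((-4 - 2)*1))) = (25 - 216)*(-78 + 6) = -191*(-72) = 13752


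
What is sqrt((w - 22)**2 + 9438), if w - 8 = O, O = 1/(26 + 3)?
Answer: sqrt(8101383)/29 ≈ 98.148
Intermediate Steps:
O = 1/29 ≈ 0.034483
w = 233/29 (w = 8 + 1/29 = 233/29 ≈ 8.0345)
sqrt((w - 22)**2 + 9438) = sqrt((233/29 - 22)**2 + 9438) = sqrt((-405/29)**2 + 9438) = sqrt(164025/841 + 9438) = sqrt(8101383/841) = sqrt(8101383)/29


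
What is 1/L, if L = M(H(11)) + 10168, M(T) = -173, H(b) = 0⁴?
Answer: 1/9995 ≈ 0.00010005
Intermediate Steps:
H(b) = 0
L = 9995 (L = -173 + 10168 = 9995)
1/L = 1/9995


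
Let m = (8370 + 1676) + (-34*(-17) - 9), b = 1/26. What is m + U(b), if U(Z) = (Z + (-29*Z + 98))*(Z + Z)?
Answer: 1795195/169 ≈ 10622.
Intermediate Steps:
b = 1/26 ≈ 0.038462
m = 10615 (m = 10046 + (578 - 9) = 10046 + 569 = 10615)
U(Z) = 2*Z*(98 - 28*Z) (U(Z) = (Z + (98 - 29*Z))*(2*Z) = (98 - 28*Z)*(2*Z) = 2*Z*(98 - 28*Z))
m + U(b) = 10615 + 28*(1/26)*(7 - 2*1/26) = 10615 + 28*(1/26)*(7 - 1/13) = 10615 + 28*(1/26)*(90/13) = 10615 + 1260/169 = 1795195/169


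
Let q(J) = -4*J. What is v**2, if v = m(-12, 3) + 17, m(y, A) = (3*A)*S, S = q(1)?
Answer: 361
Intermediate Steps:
S = -4 (S = -4*1 = -4)
m(y, A) = -12*A (m(y, A) = (3*A)*(-4) = -12*A)
v = -19 (v = -12*3 + 17 = -36 + 17 = -19)
v**2 = (-19)**2 = 361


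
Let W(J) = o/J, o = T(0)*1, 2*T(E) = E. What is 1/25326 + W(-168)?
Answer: 1/25326 ≈ 3.9485e-5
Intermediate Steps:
T(E) = E/2
o = 0 (o = ((½)*0)*1 = 0*1 = 0)
W(J) = 0 (W(J) = 0/J = 0)
1/25326 + W(-168) = 1/25326 + 0 = 1/25326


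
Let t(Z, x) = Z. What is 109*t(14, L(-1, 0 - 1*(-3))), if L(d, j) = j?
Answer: 1526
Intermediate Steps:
109*t(14, L(-1, 0 - 1*(-3))) = 109*14 = 1526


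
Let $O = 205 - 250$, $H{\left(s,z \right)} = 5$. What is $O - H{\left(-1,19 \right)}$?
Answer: $-50$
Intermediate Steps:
$O = -45$
$O - H{\left(-1,19 \right)} = -45 - 5 = -50$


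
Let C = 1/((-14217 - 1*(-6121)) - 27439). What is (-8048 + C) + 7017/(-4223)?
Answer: -11727833786/1456935 ≈ -8049.7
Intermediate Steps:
C = -1/35535 (C = 1/((-14217 + 6121) - 27439) = 1/(-8096 - 27439) = 1/(-35535) = -1/35535 ≈ -2.8141e-5)
(-8048 + C) + 7017/(-4223) = (-8048 - 1/35535) + 7017/(-4223) = -285985681/35535 + 7017*(-1/4223) = -285985681/35535 - 7017/4223 = -11727833786/1456935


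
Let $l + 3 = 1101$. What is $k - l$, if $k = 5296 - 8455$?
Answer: $-4257$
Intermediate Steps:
$k = -3159$
$l = 1098$ ($l = -3 + 1101 = 1098$)
$k - l = -3159 - 1098 = -4257$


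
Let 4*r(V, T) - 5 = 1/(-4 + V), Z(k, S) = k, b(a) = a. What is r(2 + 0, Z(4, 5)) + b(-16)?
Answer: -119/8 ≈ -14.875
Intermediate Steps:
r(V, T) = 5/4 + 1/(4*(-4 + V))
r(2 + 0, Z(4, 5)) + b(-16) = (-19 + 5*(2 + 0))/(4*(-4 + (2 + 0))) - 16 = (-19 + 5*2)/(4*(-4 + 2)) - 16 = (¼)*(-19 + 10)/(-2) - 16 = (¼)*(-½)*(-9) - 16 = 9/8 - 16 = -119/8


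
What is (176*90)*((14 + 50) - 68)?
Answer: -63360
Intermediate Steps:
(176*90)*((14 + 50) - 68) = 15840*(64 - 68) = 15840*(-4) = -63360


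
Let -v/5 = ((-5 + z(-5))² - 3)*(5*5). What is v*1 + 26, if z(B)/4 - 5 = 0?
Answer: -27724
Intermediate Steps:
z(B) = 20 (z(B) = 20 + 4*0 = 20 + 0 = 20)
v = -27750 (v = -5*((-5 + 20)² - 3)*5*5 = -5*(15² - 3)*25 = -5*(225 - 3)*25 = -1110*25 = -5*5550 = -27750)
v*1 + 26 = -27750*1 + 26 = -27750 + 26 = -27724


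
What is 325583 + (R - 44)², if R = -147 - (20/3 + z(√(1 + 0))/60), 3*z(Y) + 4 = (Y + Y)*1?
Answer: 2953670821/8100 ≈ 3.6465e+5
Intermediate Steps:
z(Y) = -4/3 + 2*Y/3 (z(Y) = -4/3 + ((Y + Y)*1)/3 = -4/3 + ((2*Y)*1)/3 = -4/3 + (2*Y)/3 = -4/3 + 2*Y/3)
R = -13829/90 (R = -147 - (20/3 + (-4/3 + 2*√(1 + 0)/3)/60) = -147 - (20*(⅓) + (-4/3 + 2*√1/3)*(1/60)) = -147 - (20/3 + (-4/3 + (⅔)*1)*(1/60)) = -147 - (20/3 + (-4/3 + ⅔)*(1/60)) = -147 - (20/3 - ⅔*1/60) = -147 - (20/3 - 1/90) = -147 - 1*599/90 = -147 - 599/90 = -13829/90 ≈ -153.66)
325583 + (R - 44)² = 325583 + (-13829/90 - 44)² = 325583 + (-17789/90)² = 325583 + 316448521/8100 = 2953670821/8100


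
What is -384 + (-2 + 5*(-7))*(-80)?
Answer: 2576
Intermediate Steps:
-384 + (-2 + 5*(-7))*(-80) = -384 + (-2 - 35)*(-80) = -384 - 37*(-80) = -384 + 2960 = 2576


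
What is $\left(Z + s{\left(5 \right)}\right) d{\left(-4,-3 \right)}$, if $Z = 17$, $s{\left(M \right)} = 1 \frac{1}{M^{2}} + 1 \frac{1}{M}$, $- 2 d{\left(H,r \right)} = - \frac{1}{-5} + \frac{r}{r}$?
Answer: $- \frac{1293}{125} \approx -10.344$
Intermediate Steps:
$d{\left(H,r \right)} = - \frac{3}{5}$ ($d{\left(H,r \right)} = - \frac{- \frac{1}{-5} + \frac{r}{r}}{2} = - \frac{\left(-1\right) \left(- \frac{1}{5}\right) + 1}{2} = - \frac{\frac{1}{5} + 1}{2} = \left(- \frac{1}{2}\right) \frac{6}{5} = - \frac{3}{5}$)
$s{\left(M \right)} = \frac{1}{M} + \frac{1}{M^{2}}$ ($s{\left(M \right)} = 1 \frac{1}{M^{2}} + \frac{1}{M} = \frac{1}{M^{2}} + \frac{1}{M} = \frac{1}{M} + \frac{1}{M^{2}}$)
$\left(Z + s{\left(5 \right)}\right) d{\left(-4,-3 \right)} = \left(17 + \frac{1 + 5}{25}\right) \left(- \frac{3}{5}\right) = \left(17 + \frac{1}{25} \cdot 6\right) \left(- \frac{3}{5}\right) = \left(17 + \frac{6}{25}\right) \left(- \frac{3}{5}\right) = \frac{431}{25} \left(- \frac{3}{5}\right) = - \frac{1293}{125}$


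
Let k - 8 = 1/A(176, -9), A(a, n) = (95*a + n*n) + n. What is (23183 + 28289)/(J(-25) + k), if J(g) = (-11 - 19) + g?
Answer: -864317824/789223 ≈ -1095.2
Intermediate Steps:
J(g) = -30 + g
A(a, n) = n + n² + 95*a (A(a, n) = (95*a + n²) + n = (n² + 95*a) + n = n + n² + 95*a)
k = 134337/16792 (k = 8 + 1/(-9 + (-9)² + 95*176) = 8 + 1/(-9 + 81 + 16720) = 8 + 1/16792 = 134337/16792 ≈ 8.0001)
(23183 + 28289)/(J(-25) + k) = (23183 + 28289)/((-30 - 25) + 134337/16792) = 51472/(-55 + 134337/16792) = 51472/(-789223/16792) = 51472*(-16792/789223) = -864317824/789223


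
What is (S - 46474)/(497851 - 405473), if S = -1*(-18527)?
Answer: -27947/92378 ≈ -0.30253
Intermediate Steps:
S = 18527
(S - 46474)/(497851 - 405473) = (18527 - 46474)/(497851 - 405473) = -27947/92378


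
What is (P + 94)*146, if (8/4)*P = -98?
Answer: 6570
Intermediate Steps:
P = -49 (P = (½)*(-98) = -49)
(P + 94)*146 = (-49 + 94)*146 = 45*146 = 6570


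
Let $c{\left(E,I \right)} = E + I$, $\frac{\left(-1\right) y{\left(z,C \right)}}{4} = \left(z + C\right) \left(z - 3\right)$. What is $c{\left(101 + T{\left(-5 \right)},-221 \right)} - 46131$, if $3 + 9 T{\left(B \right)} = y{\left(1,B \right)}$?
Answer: $- \frac{416294}{9} \approx -46255.0$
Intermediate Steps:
$y{\left(z,C \right)} = - 4 \left(-3 + z\right) \left(C + z\right)$ ($y{\left(z,C \right)} = - 4 \left(z + C\right) \left(z - 3\right) = - 4 \left(C + z\right) \left(-3 + z\right) = - 4 \left(-3 + z\right) \left(C + z\right)$)
$T{\left(B \right)} = \frac{5}{9} + \frac{8 B}{9}$ ($T{\left(B \right)} = - \frac{1}{3} + \frac{- 4 \cdot 1^{2} + 12 B + 12 \cdot 1 - 4 B 1}{9} = - \frac{1}{3} + \frac{\left(-4\right) 1 + 12 B + 12 - 4 B}{9} = - \frac{1}{3} + \frac{-4 + 12 B + 12 - 4 B}{9} = - \frac{1}{3} + \frac{8 + 8 B}{9} = - \frac{1}{3} + \left(\frac{8}{9} + \frac{8 B}{9}\right) = \frac{5}{9} + \frac{8 B}{9}$)
$c{\left(101 + T{\left(-5 \right)},-221 \right)} - 46131 = \left(\left(101 + \left(\frac{5}{9} + \frac{8}{9} \left(-5\right)\right)\right) - 221\right) - 46131 = \left(\left(101 + \left(\frac{5}{9} - \frac{40}{9}\right)\right) - 221\right) - 46131 = \left(\left(101 - \frac{35}{9}\right) - 221\right) - 46131 = \left(\frac{874}{9} - 221\right) - 46131 = - \frac{1115}{9} - 46131 = - \frac{416294}{9}$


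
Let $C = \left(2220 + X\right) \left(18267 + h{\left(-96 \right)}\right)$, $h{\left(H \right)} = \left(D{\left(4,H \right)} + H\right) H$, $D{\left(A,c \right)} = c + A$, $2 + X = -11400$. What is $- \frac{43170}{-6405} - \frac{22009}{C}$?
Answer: $\frac{959662179583}{142380728910} \approx 6.7401$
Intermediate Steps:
$X = -11402$ ($X = -2 - 11400 = -11402$)
$D{\left(A,c \right)} = A + c$
$h{\left(H \right)} = H \left(4 + 2 H\right)$ ($h{\left(H \right)} = \left(\left(4 + H\right) + H\right) H = \left(4 + 2 H\right) H = H \left(4 + 2 H\right)$)
$C = -333444330$ ($C = \left(2220 - 11402\right) \left(18267 + 2 \left(-96\right) \left(2 - 96\right)\right) = - 9182 \left(18267 + 2 \left(-96\right) \left(-94\right)\right) = - 9182 \left(18267 + 18048\right) = \left(-9182\right) 36315 = -333444330$)
$- \frac{43170}{-6405} - \frac{22009}{C} = - \frac{43170}{-6405} - \frac{22009}{-333444330} = \left(-43170\right) \left(- \frac{1}{6405}\right) - - \frac{22009}{333444330} = \frac{2878}{427} + \frac{22009}{333444330} = \frac{959662179583}{142380728910}$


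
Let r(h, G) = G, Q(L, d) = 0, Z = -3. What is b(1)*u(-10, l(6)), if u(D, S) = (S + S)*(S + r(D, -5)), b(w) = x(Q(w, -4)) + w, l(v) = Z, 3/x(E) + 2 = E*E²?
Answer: -24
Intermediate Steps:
x(E) = 3/(-2 + E³) (x(E) = 3/(-2 + E*E²) = 3/(-2 + E³))
l(v) = -3
b(w) = -3/2 + w (b(w) = 3/(-2 + 0³) + w = 3/(-2 + 0) + w = 3/(-2) + w = 3*(-½) + w = -3/2 + w)
u(D, S) = 2*S*(-5 + S) (u(D, S) = (S + S)*(S - 5) = (2*S)*(-5 + S) = 2*S*(-5 + S))
b(1)*u(-10, l(6)) = (-3/2 + 1)*(2*(-3)*(-5 - 3)) = -(-3)*(-8) = -½*48 = -24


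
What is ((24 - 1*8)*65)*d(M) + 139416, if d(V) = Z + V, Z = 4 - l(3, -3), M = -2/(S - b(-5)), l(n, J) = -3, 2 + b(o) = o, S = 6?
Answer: 146536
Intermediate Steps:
b(o) = -2 + o
M = -2/13 (M = -2/(6 - (-2 - 5)) = -2/(6 - 1*(-7)) = -2/(6 + 7) = -2/13 ≈ -0.15385)
Z = 7 (Z = 4 - 1*(-3) = 4 + 3 = 7)
d(V) = 7 + V
((24 - 1*8)*65)*d(M) + 139416 = ((24 - 1*8)*65)*(7 - 2/13) + 139416 = ((24 - 8)*65)*(89/13) + 139416 = (16*65)*(89/13) + 139416 = 1040*(89/13) + 139416 = 7120 + 139416 = 146536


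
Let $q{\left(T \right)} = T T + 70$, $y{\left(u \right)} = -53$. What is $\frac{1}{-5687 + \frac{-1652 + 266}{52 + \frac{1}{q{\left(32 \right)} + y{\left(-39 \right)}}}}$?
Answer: $- \frac{54133}{309297197} \approx -0.00017502$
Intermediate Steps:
$q{\left(T \right)} = 70 + T^{2}$ ($q{\left(T \right)} = T^{2} + 70 = 70 + T^{2}$)
$\frac{1}{-5687 + \frac{-1652 + 266}{52 + \frac{1}{q{\left(32 \right)} + y{\left(-39 \right)}}}} = \frac{1}{-5687 + \frac{-1652 + 266}{52 + \frac{1}{\left(70 + 32^{2}\right) - 53}}} = \frac{1}{-5687 - \frac{1386}{52 + \frac{1}{\left(70 + 1024\right) - 53}}} = \frac{1}{-5687 - \frac{1386}{52 + \frac{1}{1094 - 53}}} = \frac{1}{-5687 - \frac{1386}{52 + \frac{1}{1041}}} = \frac{1}{-5687 - \frac{1386}{\frac{54133}{1041}}} = \frac{1}{-5687 - \frac{1442826}{54133}} = \frac{1}{- \frac{309297197}{54133}} = - \frac{54133}{309297197}$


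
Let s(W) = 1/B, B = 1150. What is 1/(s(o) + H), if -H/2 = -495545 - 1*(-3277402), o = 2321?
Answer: -1150/6398271099 ≈ -1.7974e-7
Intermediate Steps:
s(W) = 1/1150
H = -5563714 (H = -2*(-495545 - 1*(-3277402)) = -2*(-495545 + 3277402) = -2*2781857 = -5563714)
1/(s(o) + H) = 1/(1/1150 - 5563714) = 1/(-6398271099/1150) = -1150/6398271099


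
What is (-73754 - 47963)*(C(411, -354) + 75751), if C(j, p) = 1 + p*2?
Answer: -9134130548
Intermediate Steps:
C(j, p) = 1 + 2*p
(-73754 - 47963)*(C(411, -354) + 75751) = (-73754 - 47963)*((1 + 2*(-354)) + 75751) = -121717*((1 - 708) + 75751) = -121717*(-707 + 75751) = -121717*75044 = -9134130548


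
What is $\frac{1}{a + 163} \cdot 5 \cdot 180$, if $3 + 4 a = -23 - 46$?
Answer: $\frac{180}{29} \approx 6.2069$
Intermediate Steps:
$a = -18$ ($a = - \frac{3}{4} + \frac{-23 - 46}{4} = - \frac{3}{4} + \frac{1}{4} \left(-69\right) = - \frac{3}{4} - \frac{69}{4} = -18$)
$\frac{1}{a + 163} \cdot 5 \cdot 180 = \frac{1}{-18 + 163} \cdot 5 \cdot 180 = \frac{1}{145} \cdot 5 \cdot 180 = \frac{1}{29} \cdot 180 = \frac{180}{29}$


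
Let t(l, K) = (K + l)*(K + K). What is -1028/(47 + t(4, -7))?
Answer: -1028/89 ≈ -11.551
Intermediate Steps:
t(l, K) = 2*K*(K + l) (t(l, K) = (K + l)*(2*K) = 2*K*(K + l))
-1028/(47 + t(4, -7)) = -1028/(47 + 2*(-7)*(-7 + 4)) = -1028/(47 + 2*(-7)*(-3)) = -1028/(47 + 42) = -1028/89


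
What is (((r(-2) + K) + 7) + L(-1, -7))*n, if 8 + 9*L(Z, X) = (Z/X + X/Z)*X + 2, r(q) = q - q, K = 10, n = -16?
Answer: -1552/9 ≈ -172.44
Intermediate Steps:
r(q) = 0
L(Z, X) = -⅔ + X*(X/Z + Z/X)/9 (L(Z, X) = -8/9 + ((Z/X + X/Z)*X + 2)/9 = -8/9 + ((X/Z + Z/X)*X + 2)/9 = -8/9 + (X*(X/Z + Z/X) + 2)/9 = -8/9 + (2 + X*(X/Z + Z/X))/9 = -8/9 + (2/9 + X*(X/Z + Z/X)/9) = -⅔ + X*(X/Z + Z/X)/9)
(((r(-2) + K) + 7) + L(-1, -7))*n = (((0 + 10) + 7) + (⅑)*((-7)² - (-6 - 1))/(-1))*(-16) = ((10 + 7) + (⅑)*(-1)*(49 - 1*(-7)))*(-16) = (17 + (⅑)*(-1)*(49 + 7))*(-16) = (17 + (⅑)*(-1)*56)*(-16) = (17 - 56/9)*(-16) = (97/9)*(-16) = -1552/9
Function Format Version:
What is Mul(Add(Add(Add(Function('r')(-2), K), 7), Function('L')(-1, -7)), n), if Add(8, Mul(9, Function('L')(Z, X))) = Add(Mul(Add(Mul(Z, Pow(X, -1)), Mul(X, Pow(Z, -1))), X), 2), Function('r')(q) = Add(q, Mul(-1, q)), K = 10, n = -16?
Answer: Rational(-1552, 9) ≈ -172.44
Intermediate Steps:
Function('r')(q) = 0
Function('L')(Z, X) = Add(Rational(-2, 3), Mul(Rational(1, 9), X, Add(Mul(X, Pow(Z, -1)), Mul(Z, Pow(X, -1))))) (Function('L')(Z, X) = Add(Rational(-8, 9), Mul(Rational(1, 9), Add(Mul(Add(Mul(Z, Pow(X, -1)), Mul(X, Pow(Z, -1))), X), 2))) = Add(Rational(-8, 9), Mul(Rational(1, 9), Add(Mul(Add(Mul(X, Pow(Z, -1)), Mul(Z, Pow(X, -1))), X), 2))) = Add(Rational(-8, 9), Mul(Rational(1, 9), Add(Mul(X, Add(Mul(X, Pow(Z, -1)), Mul(Z, Pow(X, -1)))), 2))) = Add(Rational(-8, 9), Mul(Rational(1, 9), Add(2, Mul(X, Add(Mul(X, Pow(Z, -1)), Mul(Z, Pow(X, -1))))))) = Add(Rational(-8, 9), Add(Rational(2, 9), Mul(Rational(1, 9), X, Add(Mul(X, Pow(Z, -1)), Mul(Z, Pow(X, -1)))))) = Add(Rational(-2, 3), Mul(Rational(1, 9), X, Add(Mul(X, Pow(Z, -1)), Mul(Z, Pow(X, -1))))))
Mul(Add(Add(Add(Function('r')(-2), K), 7), Function('L')(-1, -7)), n) = Mul(Add(Add(Add(0, 10), 7), Mul(Rational(1, 9), Pow(-1, -1), Add(Pow(-7, 2), Mul(-1, Add(-6, -1))))), -16) = Mul(Add(Add(10, 7), Mul(Rational(1, 9), -1, Add(49, Mul(-1, -7)))), -16) = Mul(Add(17, Mul(Rational(1, 9), -1, Add(49, 7))), -16) = Mul(Add(17, Mul(Rational(1, 9), -1, 56)), -16) = Mul(Add(17, Rational(-56, 9)), -16) = Mul(Rational(97, 9), -16) = Rational(-1552, 9)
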